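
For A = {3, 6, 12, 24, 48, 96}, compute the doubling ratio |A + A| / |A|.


|A| = 6.
Compute A + A by enumerating all 36 pairs.
A + A = {6, 9, 12, 15, 18, 24, 27, 30, 36, 48, 51, 54, 60, 72, 96, 99, 102, 108, 120, 144, 192}, so |A + A| = 21.
K = |A + A| / |A| = 21/6 = 7/2 ≈ 3.5000.
Reference: AP of size 6 gives K = 11/6 ≈ 1.8333; a fully generic set of size 6 gives K ≈ 3.5000.

|A| = 6, |A + A| = 21, K = 21/6 = 7/2.


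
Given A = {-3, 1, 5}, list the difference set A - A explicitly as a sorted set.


A - A = {a - a' : a, a' ∈ A}.
Compute a - a' for each ordered pair (a, a'):
a = -3: -3--3=0, -3-1=-4, -3-5=-8
a = 1: 1--3=4, 1-1=0, 1-5=-4
a = 5: 5--3=8, 5-1=4, 5-5=0
Collecting distinct values (and noting 0 appears from a-a):
A - A = {-8, -4, 0, 4, 8}
|A - A| = 5

A - A = {-8, -4, 0, 4, 8}


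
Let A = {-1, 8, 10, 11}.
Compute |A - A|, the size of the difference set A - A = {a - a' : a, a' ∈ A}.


A - A = {a - a' : a, a' ∈ A}; |A| = 4.
Bounds: 2|A|-1 ≤ |A - A| ≤ |A|² - |A| + 1, i.e. 7 ≤ |A - A| ≤ 13.
Note: 0 ∈ A - A always (from a - a). The set is symmetric: if d ∈ A - A then -d ∈ A - A.
Enumerate nonzero differences d = a - a' with a > a' (then include -d):
Positive differences: {1, 2, 3, 9, 11, 12}
Full difference set: {0} ∪ (positive diffs) ∪ (negative diffs).
|A - A| = 1 + 2·6 = 13 (matches direct enumeration: 13).

|A - A| = 13


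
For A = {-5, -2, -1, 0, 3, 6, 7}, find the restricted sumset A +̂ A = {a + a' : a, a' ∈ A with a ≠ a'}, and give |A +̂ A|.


Restricted sumset: A +̂ A = {a + a' : a ∈ A, a' ∈ A, a ≠ a'}.
Equivalently, take A + A and drop any sum 2a that is achievable ONLY as a + a for a ∈ A (i.e. sums representable only with equal summands).
Enumerate pairs (a, a') with a < a' (symmetric, so each unordered pair gives one sum; this covers all a ≠ a'):
  -5 + -2 = -7
  -5 + -1 = -6
  -5 + 0 = -5
  -5 + 3 = -2
  -5 + 6 = 1
  -5 + 7 = 2
  -2 + -1 = -3
  -2 + 0 = -2
  -2 + 3 = 1
  -2 + 6 = 4
  -2 + 7 = 5
  -1 + 0 = -1
  -1 + 3 = 2
  -1 + 6 = 5
  -1 + 7 = 6
  0 + 3 = 3
  0 + 6 = 6
  0 + 7 = 7
  3 + 6 = 9
  3 + 7 = 10
  6 + 7 = 13
Collected distinct sums: {-7, -6, -5, -3, -2, -1, 1, 2, 3, 4, 5, 6, 7, 9, 10, 13}
|A +̂ A| = 16
(Reference bound: |A +̂ A| ≥ 2|A| - 3 for |A| ≥ 2, with |A| = 7 giving ≥ 11.)

|A +̂ A| = 16


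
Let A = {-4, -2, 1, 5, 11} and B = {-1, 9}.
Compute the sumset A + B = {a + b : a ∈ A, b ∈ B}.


A + B = {a + b : a ∈ A, b ∈ B}.
Enumerate all |A|·|B| = 5·2 = 10 pairs (a, b) and collect distinct sums.
a = -4: -4+-1=-5, -4+9=5
a = -2: -2+-1=-3, -2+9=7
a = 1: 1+-1=0, 1+9=10
a = 5: 5+-1=4, 5+9=14
a = 11: 11+-1=10, 11+9=20
Collecting distinct sums: A + B = {-5, -3, 0, 4, 5, 7, 10, 14, 20}
|A + B| = 9

A + B = {-5, -3, 0, 4, 5, 7, 10, 14, 20}


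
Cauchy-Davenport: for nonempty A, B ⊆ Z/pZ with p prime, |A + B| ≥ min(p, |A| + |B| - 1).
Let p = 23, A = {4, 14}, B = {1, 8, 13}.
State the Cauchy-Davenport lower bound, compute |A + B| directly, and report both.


Cauchy-Davenport: |A + B| ≥ min(p, |A| + |B| - 1) for A, B nonempty in Z/pZ.
|A| = 2, |B| = 3, p = 23.
CD lower bound = min(23, 2 + 3 - 1) = min(23, 4) = 4.
Compute A + B mod 23 directly:
a = 4: 4+1=5, 4+8=12, 4+13=17
a = 14: 14+1=15, 14+8=22, 14+13=4
A + B = {4, 5, 12, 15, 17, 22}, so |A + B| = 6.
Verify: 6 ≥ 4? Yes ✓.

CD lower bound = 4, actual |A + B| = 6.


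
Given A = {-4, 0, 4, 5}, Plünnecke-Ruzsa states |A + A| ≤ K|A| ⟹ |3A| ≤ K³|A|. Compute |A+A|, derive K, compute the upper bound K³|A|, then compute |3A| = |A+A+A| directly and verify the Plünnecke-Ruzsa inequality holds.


|A| = 4.
Step 1: Compute A + A by enumerating all 16 pairs.
A + A = {-8, -4, 0, 1, 4, 5, 8, 9, 10}, so |A + A| = 9.
Step 2: Doubling constant K = |A + A|/|A| = 9/4 = 9/4 ≈ 2.2500.
Step 3: Plünnecke-Ruzsa gives |3A| ≤ K³·|A| = (2.2500)³ · 4 ≈ 45.5625.
Step 4: Compute 3A = A + A + A directly by enumerating all triples (a,b,c) ∈ A³; |3A| = 16.
Step 5: Check 16 ≤ 45.5625? Yes ✓.

K = 9/4, Plünnecke-Ruzsa bound K³|A| ≈ 45.5625, |3A| = 16, inequality holds.


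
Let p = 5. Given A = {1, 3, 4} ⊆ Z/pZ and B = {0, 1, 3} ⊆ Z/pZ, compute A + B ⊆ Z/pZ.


Work in Z/5Z: reduce every sum a + b modulo 5.
Enumerate all 9 pairs:
a = 1: 1+0=1, 1+1=2, 1+3=4
a = 3: 3+0=3, 3+1=4, 3+3=1
a = 4: 4+0=4, 4+1=0, 4+3=2
Distinct residues collected: {0, 1, 2, 3, 4}
|A + B| = 5 (out of 5 total residues).

A + B = {0, 1, 2, 3, 4}


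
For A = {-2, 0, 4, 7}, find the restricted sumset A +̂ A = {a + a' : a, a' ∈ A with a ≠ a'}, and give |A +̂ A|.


Restricted sumset: A +̂ A = {a + a' : a ∈ A, a' ∈ A, a ≠ a'}.
Equivalently, take A + A and drop any sum 2a that is achievable ONLY as a + a for a ∈ A (i.e. sums representable only with equal summands).
Enumerate pairs (a, a') with a < a' (symmetric, so each unordered pair gives one sum; this covers all a ≠ a'):
  -2 + 0 = -2
  -2 + 4 = 2
  -2 + 7 = 5
  0 + 4 = 4
  0 + 7 = 7
  4 + 7 = 11
Collected distinct sums: {-2, 2, 4, 5, 7, 11}
|A +̂ A| = 6
(Reference bound: |A +̂ A| ≥ 2|A| - 3 for |A| ≥ 2, with |A| = 4 giving ≥ 5.)

|A +̂ A| = 6


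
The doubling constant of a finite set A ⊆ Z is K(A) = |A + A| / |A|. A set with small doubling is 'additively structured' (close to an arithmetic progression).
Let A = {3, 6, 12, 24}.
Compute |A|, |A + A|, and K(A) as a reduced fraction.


|A| = 4.
Compute A + A by enumerating all 16 pairs.
A + A = {6, 9, 12, 15, 18, 24, 27, 30, 36, 48}, so |A + A| = 10.
K = |A + A| / |A| = 10/4 = 5/2 ≈ 2.5000.
Reference: AP of size 4 gives K = 7/4 ≈ 1.7500; a fully generic set of size 4 gives K ≈ 2.5000.

|A| = 4, |A + A| = 10, K = 10/4 = 5/2.


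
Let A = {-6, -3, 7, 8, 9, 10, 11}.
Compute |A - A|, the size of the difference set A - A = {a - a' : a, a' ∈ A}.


A - A = {a - a' : a, a' ∈ A}; |A| = 7.
Bounds: 2|A|-1 ≤ |A - A| ≤ |A|² - |A| + 1, i.e. 13 ≤ |A - A| ≤ 43.
Note: 0 ∈ A - A always (from a - a). The set is symmetric: if d ∈ A - A then -d ∈ A - A.
Enumerate nonzero differences d = a - a' with a > a' (then include -d):
Positive differences: {1, 2, 3, 4, 10, 11, 12, 13, 14, 15, 16, 17}
Full difference set: {0} ∪ (positive diffs) ∪ (negative diffs).
|A - A| = 1 + 2·12 = 25 (matches direct enumeration: 25).

|A - A| = 25


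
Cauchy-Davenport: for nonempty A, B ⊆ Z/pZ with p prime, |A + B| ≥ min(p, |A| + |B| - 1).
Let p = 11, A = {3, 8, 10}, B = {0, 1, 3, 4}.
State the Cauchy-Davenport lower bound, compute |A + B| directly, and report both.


Cauchy-Davenport: |A + B| ≥ min(p, |A| + |B| - 1) for A, B nonempty in Z/pZ.
|A| = 3, |B| = 4, p = 11.
CD lower bound = min(11, 3 + 4 - 1) = min(11, 6) = 6.
Compute A + B mod 11 directly:
a = 3: 3+0=3, 3+1=4, 3+3=6, 3+4=7
a = 8: 8+0=8, 8+1=9, 8+3=0, 8+4=1
a = 10: 10+0=10, 10+1=0, 10+3=2, 10+4=3
A + B = {0, 1, 2, 3, 4, 6, 7, 8, 9, 10}, so |A + B| = 10.
Verify: 10 ≥ 6? Yes ✓.

CD lower bound = 6, actual |A + B| = 10.


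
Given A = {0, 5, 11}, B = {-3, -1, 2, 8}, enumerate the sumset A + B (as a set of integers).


A + B = {a + b : a ∈ A, b ∈ B}.
Enumerate all |A|·|B| = 3·4 = 12 pairs (a, b) and collect distinct sums.
a = 0: 0+-3=-3, 0+-1=-1, 0+2=2, 0+8=8
a = 5: 5+-3=2, 5+-1=4, 5+2=7, 5+8=13
a = 11: 11+-3=8, 11+-1=10, 11+2=13, 11+8=19
Collecting distinct sums: A + B = {-3, -1, 2, 4, 7, 8, 10, 13, 19}
|A + B| = 9

A + B = {-3, -1, 2, 4, 7, 8, 10, 13, 19}


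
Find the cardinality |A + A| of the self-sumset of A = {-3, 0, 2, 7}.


A + A = {a + a' : a, a' ∈ A}; |A| = 4.
General bounds: 2|A| - 1 ≤ |A + A| ≤ |A|(|A|+1)/2, i.e. 7 ≤ |A + A| ≤ 10.
Lower bound 2|A|-1 is attained iff A is an arithmetic progression.
Enumerate sums a + a' for a ≤ a' (symmetric, so this suffices):
a = -3: -3+-3=-6, -3+0=-3, -3+2=-1, -3+7=4
a = 0: 0+0=0, 0+2=2, 0+7=7
a = 2: 2+2=4, 2+7=9
a = 7: 7+7=14
Distinct sums: {-6, -3, -1, 0, 2, 4, 7, 9, 14}
|A + A| = 9

|A + A| = 9


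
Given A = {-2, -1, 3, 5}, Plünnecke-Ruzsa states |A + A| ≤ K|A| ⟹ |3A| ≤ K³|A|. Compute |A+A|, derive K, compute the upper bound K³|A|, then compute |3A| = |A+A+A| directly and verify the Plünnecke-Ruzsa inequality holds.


|A| = 4.
Step 1: Compute A + A by enumerating all 16 pairs.
A + A = {-4, -3, -2, 1, 2, 3, 4, 6, 8, 10}, so |A + A| = 10.
Step 2: Doubling constant K = |A + A|/|A| = 10/4 = 10/4 ≈ 2.5000.
Step 3: Plünnecke-Ruzsa gives |3A| ≤ K³·|A| = (2.5000)³ · 4 ≈ 62.5000.
Step 4: Compute 3A = A + A + A directly by enumerating all triples (a,b,c) ∈ A³; |3A| = 18.
Step 5: Check 18 ≤ 62.5000? Yes ✓.

K = 10/4, Plünnecke-Ruzsa bound K³|A| ≈ 62.5000, |3A| = 18, inequality holds.


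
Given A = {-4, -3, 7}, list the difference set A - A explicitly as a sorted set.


A - A = {a - a' : a, a' ∈ A}.
Compute a - a' for each ordered pair (a, a'):
a = -4: -4--4=0, -4--3=-1, -4-7=-11
a = -3: -3--4=1, -3--3=0, -3-7=-10
a = 7: 7--4=11, 7--3=10, 7-7=0
Collecting distinct values (and noting 0 appears from a-a):
A - A = {-11, -10, -1, 0, 1, 10, 11}
|A - A| = 7

A - A = {-11, -10, -1, 0, 1, 10, 11}


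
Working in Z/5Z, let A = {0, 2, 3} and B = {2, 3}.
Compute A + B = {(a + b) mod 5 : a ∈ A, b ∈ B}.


Work in Z/5Z: reduce every sum a + b modulo 5.
Enumerate all 6 pairs:
a = 0: 0+2=2, 0+3=3
a = 2: 2+2=4, 2+3=0
a = 3: 3+2=0, 3+3=1
Distinct residues collected: {0, 1, 2, 3, 4}
|A + B| = 5 (out of 5 total residues).

A + B = {0, 1, 2, 3, 4}


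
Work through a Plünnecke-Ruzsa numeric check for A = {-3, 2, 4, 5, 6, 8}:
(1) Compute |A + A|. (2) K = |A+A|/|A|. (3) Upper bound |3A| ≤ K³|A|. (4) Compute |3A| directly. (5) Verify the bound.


|A| = 6.
Step 1: Compute A + A by enumerating all 36 pairs.
A + A = {-6, -1, 1, 2, 3, 4, 5, 6, 7, 8, 9, 10, 11, 12, 13, 14, 16}, so |A + A| = 17.
Step 2: Doubling constant K = |A + A|/|A| = 17/6 = 17/6 ≈ 2.8333.
Step 3: Plünnecke-Ruzsa gives |3A| ≤ K³·|A| = (2.8333)³ · 6 ≈ 136.4722.
Step 4: Compute 3A = A + A + A directly by enumerating all triples (a,b,c) ∈ A³; |3A| = 28.
Step 5: Check 28 ≤ 136.4722? Yes ✓.

K = 17/6, Plünnecke-Ruzsa bound K³|A| ≈ 136.4722, |3A| = 28, inequality holds.


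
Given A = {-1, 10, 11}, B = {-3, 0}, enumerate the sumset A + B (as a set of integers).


A + B = {a + b : a ∈ A, b ∈ B}.
Enumerate all |A|·|B| = 3·2 = 6 pairs (a, b) and collect distinct sums.
a = -1: -1+-3=-4, -1+0=-1
a = 10: 10+-3=7, 10+0=10
a = 11: 11+-3=8, 11+0=11
Collecting distinct sums: A + B = {-4, -1, 7, 8, 10, 11}
|A + B| = 6

A + B = {-4, -1, 7, 8, 10, 11}


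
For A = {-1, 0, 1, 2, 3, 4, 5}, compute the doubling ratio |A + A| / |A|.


|A| = 7.
Compute A + A by enumerating all 49 pairs.
A + A = {-2, -1, 0, 1, 2, 3, 4, 5, 6, 7, 8, 9, 10}, so |A + A| = 13.
K = |A + A| / |A| = 13/7 (already in lowest terms) ≈ 1.8571.
Reference: AP of size 7 gives K = 13/7 ≈ 1.8571; a fully generic set of size 7 gives K ≈ 4.0000.

|A| = 7, |A + A| = 13, K = 13/7.


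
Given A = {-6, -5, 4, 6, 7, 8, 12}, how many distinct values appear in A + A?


A + A = {a + a' : a, a' ∈ A}; |A| = 7.
General bounds: 2|A| - 1 ≤ |A + A| ≤ |A|(|A|+1)/2, i.e. 13 ≤ |A + A| ≤ 28.
Lower bound 2|A|-1 is attained iff A is an arithmetic progression.
Enumerate sums a + a' for a ≤ a' (symmetric, so this suffices):
a = -6: -6+-6=-12, -6+-5=-11, -6+4=-2, -6+6=0, -6+7=1, -6+8=2, -6+12=6
a = -5: -5+-5=-10, -5+4=-1, -5+6=1, -5+7=2, -5+8=3, -5+12=7
a = 4: 4+4=8, 4+6=10, 4+7=11, 4+8=12, 4+12=16
a = 6: 6+6=12, 6+7=13, 6+8=14, 6+12=18
a = 7: 7+7=14, 7+8=15, 7+12=19
a = 8: 8+8=16, 8+12=20
a = 12: 12+12=24
Distinct sums: {-12, -11, -10, -2, -1, 0, 1, 2, 3, 6, 7, 8, 10, 11, 12, 13, 14, 15, 16, 18, 19, 20, 24}
|A + A| = 23

|A + A| = 23


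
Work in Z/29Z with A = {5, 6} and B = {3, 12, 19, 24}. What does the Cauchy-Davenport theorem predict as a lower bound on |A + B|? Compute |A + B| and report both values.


Cauchy-Davenport: |A + B| ≥ min(p, |A| + |B| - 1) for A, B nonempty in Z/pZ.
|A| = 2, |B| = 4, p = 29.
CD lower bound = min(29, 2 + 4 - 1) = min(29, 5) = 5.
Compute A + B mod 29 directly:
a = 5: 5+3=8, 5+12=17, 5+19=24, 5+24=0
a = 6: 6+3=9, 6+12=18, 6+19=25, 6+24=1
A + B = {0, 1, 8, 9, 17, 18, 24, 25}, so |A + B| = 8.
Verify: 8 ≥ 5? Yes ✓.

CD lower bound = 5, actual |A + B| = 8.


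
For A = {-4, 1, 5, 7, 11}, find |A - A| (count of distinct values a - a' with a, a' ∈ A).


A - A = {a - a' : a, a' ∈ A}; |A| = 5.
Bounds: 2|A|-1 ≤ |A - A| ≤ |A|² - |A| + 1, i.e. 9 ≤ |A - A| ≤ 21.
Note: 0 ∈ A - A always (from a - a). The set is symmetric: if d ∈ A - A then -d ∈ A - A.
Enumerate nonzero differences d = a - a' with a > a' (then include -d):
Positive differences: {2, 4, 5, 6, 9, 10, 11, 15}
Full difference set: {0} ∪ (positive diffs) ∪ (negative diffs).
|A - A| = 1 + 2·8 = 17 (matches direct enumeration: 17).

|A - A| = 17


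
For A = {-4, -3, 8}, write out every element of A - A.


A - A = {a - a' : a, a' ∈ A}.
Compute a - a' for each ordered pair (a, a'):
a = -4: -4--4=0, -4--3=-1, -4-8=-12
a = -3: -3--4=1, -3--3=0, -3-8=-11
a = 8: 8--4=12, 8--3=11, 8-8=0
Collecting distinct values (and noting 0 appears from a-a):
A - A = {-12, -11, -1, 0, 1, 11, 12}
|A - A| = 7

A - A = {-12, -11, -1, 0, 1, 11, 12}


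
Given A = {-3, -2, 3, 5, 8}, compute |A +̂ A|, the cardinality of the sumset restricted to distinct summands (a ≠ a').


Restricted sumset: A +̂ A = {a + a' : a ∈ A, a' ∈ A, a ≠ a'}.
Equivalently, take A + A and drop any sum 2a that is achievable ONLY as a + a for a ∈ A (i.e. sums representable only with equal summands).
Enumerate pairs (a, a') with a < a' (symmetric, so each unordered pair gives one sum; this covers all a ≠ a'):
  -3 + -2 = -5
  -3 + 3 = 0
  -3 + 5 = 2
  -3 + 8 = 5
  -2 + 3 = 1
  -2 + 5 = 3
  -2 + 8 = 6
  3 + 5 = 8
  3 + 8 = 11
  5 + 8 = 13
Collected distinct sums: {-5, 0, 1, 2, 3, 5, 6, 8, 11, 13}
|A +̂ A| = 10
(Reference bound: |A +̂ A| ≥ 2|A| - 3 for |A| ≥ 2, with |A| = 5 giving ≥ 7.)

|A +̂ A| = 10


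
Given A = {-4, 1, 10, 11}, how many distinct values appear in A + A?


A + A = {a + a' : a, a' ∈ A}; |A| = 4.
General bounds: 2|A| - 1 ≤ |A + A| ≤ |A|(|A|+1)/2, i.e. 7 ≤ |A + A| ≤ 10.
Lower bound 2|A|-1 is attained iff A is an arithmetic progression.
Enumerate sums a + a' for a ≤ a' (symmetric, so this suffices):
a = -4: -4+-4=-8, -4+1=-3, -4+10=6, -4+11=7
a = 1: 1+1=2, 1+10=11, 1+11=12
a = 10: 10+10=20, 10+11=21
a = 11: 11+11=22
Distinct sums: {-8, -3, 2, 6, 7, 11, 12, 20, 21, 22}
|A + A| = 10

|A + A| = 10


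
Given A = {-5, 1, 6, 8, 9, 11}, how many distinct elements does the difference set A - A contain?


A - A = {a - a' : a, a' ∈ A}; |A| = 6.
Bounds: 2|A|-1 ≤ |A - A| ≤ |A|² - |A| + 1, i.e. 11 ≤ |A - A| ≤ 31.
Note: 0 ∈ A - A always (from a - a). The set is symmetric: if d ∈ A - A then -d ∈ A - A.
Enumerate nonzero differences d = a - a' with a > a' (then include -d):
Positive differences: {1, 2, 3, 5, 6, 7, 8, 10, 11, 13, 14, 16}
Full difference set: {0} ∪ (positive diffs) ∪ (negative diffs).
|A - A| = 1 + 2·12 = 25 (matches direct enumeration: 25).

|A - A| = 25


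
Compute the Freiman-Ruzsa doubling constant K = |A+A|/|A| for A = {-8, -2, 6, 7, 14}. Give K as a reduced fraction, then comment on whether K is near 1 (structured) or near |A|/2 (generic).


|A| = 5.
Compute A + A by enumerating all 25 pairs.
A + A = {-16, -10, -4, -2, -1, 4, 5, 6, 12, 13, 14, 20, 21, 28}, so |A + A| = 14.
K = |A + A| / |A| = 14/5 (already in lowest terms) ≈ 2.8000.
Reference: AP of size 5 gives K = 9/5 ≈ 1.8000; a fully generic set of size 5 gives K ≈ 3.0000.

|A| = 5, |A + A| = 14, K = 14/5.


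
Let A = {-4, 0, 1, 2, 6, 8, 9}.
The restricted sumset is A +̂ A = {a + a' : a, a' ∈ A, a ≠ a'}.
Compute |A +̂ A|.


Restricted sumset: A +̂ A = {a + a' : a ∈ A, a' ∈ A, a ≠ a'}.
Equivalently, take A + A and drop any sum 2a that is achievable ONLY as a + a for a ∈ A (i.e. sums representable only with equal summands).
Enumerate pairs (a, a') with a < a' (symmetric, so each unordered pair gives one sum; this covers all a ≠ a'):
  -4 + 0 = -4
  -4 + 1 = -3
  -4 + 2 = -2
  -4 + 6 = 2
  -4 + 8 = 4
  -4 + 9 = 5
  0 + 1 = 1
  0 + 2 = 2
  0 + 6 = 6
  0 + 8 = 8
  0 + 9 = 9
  1 + 2 = 3
  1 + 6 = 7
  1 + 8 = 9
  1 + 9 = 10
  2 + 6 = 8
  2 + 8 = 10
  2 + 9 = 11
  6 + 8 = 14
  6 + 9 = 15
  8 + 9 = 17
Collected distinct sums: {-4, -3, -2, 1, 2, 3, 4, 5, 6, 7, 8, 9, 10, 11, 14, 15, 17}
|A +̂ A| = 17
(Reference bound: |A +̂ A| ≥ 2|A| - 3 for |A| ≥ 2, with |A| = 7 giving ≥ 11.)

|A +̂ A| = 17


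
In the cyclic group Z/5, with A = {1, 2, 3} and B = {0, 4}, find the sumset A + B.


Work in Z/5Z: reduce every sum a + b modulo 5.
Enumerate all 6 pairs:
a = 1: 1+0=1, 1+4=0
a = 2: 2+0=2, 2+4=1
a = 3: 3+0=3, 3+4=2
Distinct residues collected: {0, 1, 2, 3}
|A + B| = 4 (out of 5 total residues).

A + B = {0, 1, 2, 3}


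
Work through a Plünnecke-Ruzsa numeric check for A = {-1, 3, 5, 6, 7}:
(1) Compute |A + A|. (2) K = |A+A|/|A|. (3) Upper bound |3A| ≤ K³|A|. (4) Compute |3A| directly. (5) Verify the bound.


|A| = 5.
Step 1: Compute A + A by enumerating all 25 pairs.
A + A = {-2, 2, 4, 5, 6, 8, 9, 10, 11, 12, 13, 14}, so |A + A| = 12.
Step 2: Doubling constant K = |A + A|/|A| = 12/5 = 12/5 ≈ 2.4000.
Step 3: Plünnecke-Ruzsa gives |3A| ≤ K³·|A| = (2.4000)³ · 5 ≈ 69.1200.
Step 4: Compute 3A = A + A + A directly by enumerating all triples (a,b,c) ∈ A³; |3A| = 20.
Step 5: Check 20 ≤ 69.1200? Yes ✓.

K = 12/5, Plünnecke-Ruzsa bound K³|A| ≈ 69.1200, |3A| = 20, inequality holds.


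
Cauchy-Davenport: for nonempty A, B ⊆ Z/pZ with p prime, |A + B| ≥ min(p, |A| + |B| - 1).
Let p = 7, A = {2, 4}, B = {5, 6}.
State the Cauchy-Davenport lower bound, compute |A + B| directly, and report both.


Cauchy-Davenport: |A + B| ≥ min(p, |A| + |B| - 1) for A, B nonempty in Z/pZ.
|A| = 2, |B| = 2, p = 7.
CD lower bound = min(7, 2 + 2 - 1) = min(7, 3) = 3.
Compute A + B mod 7 directly:
a = 2: 2+5=0, 2+6=1
a = 4: 4+5=2, 4+6=3
A + B = {0, 1, 2, 3}, so |A + B| = 4.
Verify: 4 ≥ 3? Yes ✓.

CD lower bound = 3, actual |A + B| = 4.


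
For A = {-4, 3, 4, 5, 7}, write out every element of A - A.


A - A = {a - a' : a, a' ∈ A}.
Compute a - a' for each ordered pair (a, a'):
a = -4: -4--4=0, -4-3=-7, -4-4=-8, -4-5=-9, -4-7=-11
a = 3: 3--4=7, 3-3=0, 3-4=-1, 3-5=-2, 3-7=-4
a = 4: 4--4=8, 4-3=1, 4-4=0, 4-5=-1, 4-7=-3
a = 5: 5--4=9, 5-3=2, 5-4=1, 5-5=0, 5-7=-2
a = 7: 7--4=11, 7-3=4, 7-4=3, 7-5=2, 7-7=0
Collecting distinct values (and noting 0 appears from a-a):
A - A = {-11, -9, -8, -7, -4, -3, -2, -1, 0, 1, 2, 3, 4, 7, 8, 9, 11}
|A - A| = 17

A - A = {-11, -9, -8, -7, -4, -3, -2, -1, 0, 1, 2, 3, 4, 7, 8, 9, 11}


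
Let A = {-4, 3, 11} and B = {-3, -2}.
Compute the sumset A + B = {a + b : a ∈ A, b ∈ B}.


A + B = {a + b : a ∈ A, b ∈ B}.
Enumerate all |A|·|B| = 3·2 = 6 pairs (a, b) and collect distinct sums.
a = -4: -4+-3=-7, -4+-2=-6
a = 3: 3+-3=0, 3+-2=1
a = 11: 11+-3=8, 11+-2=9
Collecting distinct sums: A + B = {-7, -6, 0, 1, 8, 9}
|A + B| = 6

A + B = {-7, -6, 0, 1, 8, 9}


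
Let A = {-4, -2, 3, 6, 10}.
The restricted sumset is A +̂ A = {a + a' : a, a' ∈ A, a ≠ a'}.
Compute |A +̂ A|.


Restricted sumset: A +̂ A = {a + a' : a ∈ A, a' ∈ A, a ≠ a'}.
Equivalently, take A + A and drop any sum 2a that is achievable ONLY as a + a for a ∈ A (i.e. sums representable only with equal summands).
Enumerate pairs (a, a') with a < a' (symmetric, so each unordered pair gives one sum; this covers all a ≠ a'):
  -4 + -2 = -6
  -4 + 3 = -1
  -4 + 6 = 2
  -4 + 10 = 6
  -2 + 3 = 1
  -2 + 6 = 4
  -2 + 10 = 8
  3 + 6 = 9
  3 + 10 = 13
  6 + 10 = 16
Collected distinct sums: {-6, -1, 1, 2, 4, 6, 8, 9, 13, 16}
|A +̂ A| = 10
(Reference bound: |A +̂ A| ≥ 2|A| - 3 for |A| ≥ 2, with |A| = 5 giving ≥ 7.)

|A +̂ A| = 10


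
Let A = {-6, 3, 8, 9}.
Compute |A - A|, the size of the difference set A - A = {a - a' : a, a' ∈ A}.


A - A = {a - a' : a, a' ∈ A}; |A| = 4.
Bounds: 2|A|-1 ≤ |A - A| ≤ |A|² - |A| + 1, i.e. 7 ≤ |A - A| ≤ 13.
Note: 0 ∈ A - A always (from a - a). The set is symmetric: if d ∈ A - A then -d ∈ A - A.
Enumerate nonzero differences d = a - a' with a > a' (then include -d):
Positive differences: {1, 5, 6, 9, 14, 15}
Full difference set: {0} ∪ (positive diffs) ∪ (negative diffs).
|A - A| = 1 + 2·6 = 13 (matches direct enumeration: 13).

|A - A| = 13


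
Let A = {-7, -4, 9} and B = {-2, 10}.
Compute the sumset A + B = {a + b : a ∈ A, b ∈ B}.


A + B = {a + b : a ∈ A, b ∈ B}.
Enumerate all |A|·|B| = 3·2 = 6 pairs (a, b) and collect distinct sums.
a = -7: -7+-2=-9, -7+10=3
a = -4: -4+-2=-6, -4+10=6
a = 9: 9+-2=7, 9+10=19
Collecting distinct sums: A + B = {-9, -6, 3, 6, 7, 19}
|A + B| = 6

A + B = {-9, -6, 3, 6, 7, 19}


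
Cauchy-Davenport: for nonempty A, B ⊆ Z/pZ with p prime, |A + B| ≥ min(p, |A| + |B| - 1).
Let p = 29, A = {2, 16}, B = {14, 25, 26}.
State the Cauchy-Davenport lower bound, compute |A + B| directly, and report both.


Cauchy-Davenport: |A + B| ≥ min(p, |A| + |B| - 1) for A, B nonempty in Z/pZ.
|A| = 2, |B| = 3, p = 29.
CD lower bound = min(29, 2 + 3 - 1) = min(29, 4) = 4.
Compute A + B mod 29 directly:
a = 2: 2+14=16, 2+25=27, 2+26=28
a = 16: 16+14=1, 16+25=12, 16+26=13
A + B = {1, 12, 13, 16, 27, 28}, so |A + B| = 6.
Verify: 6 ≥ 4? Yes ✓.

CD lower bound = 4, actual |A + B| = 6.


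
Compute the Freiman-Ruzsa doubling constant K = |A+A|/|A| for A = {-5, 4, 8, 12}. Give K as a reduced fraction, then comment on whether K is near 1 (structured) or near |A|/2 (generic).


|A| = 4.
Compute A + A by enumerating all 16 pairs.
A + A = {-10, -1, 3, 7, 8, 12, 16, 20, 24}, so |A + A| = 9.
K = |A + A| / |A| = 9/4 (already in lowest terms) ≈ 2.2500.
Reference: AP of size 4 gives K = 7/4 ≈ 1.7500; a fully generic set of size 4 gives K ≈ 2.5000.

|A| = 4, |A + A| = 9, K = 9/4.


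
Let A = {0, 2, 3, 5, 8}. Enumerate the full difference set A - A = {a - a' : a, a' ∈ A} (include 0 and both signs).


A - A = {a - a' : a, a' ∈ A}.
Compute a - a' for each ordered pair (a, a'):
a = 0: 0-0=0, 0-2=-2, 0-3=-3, 0-5=-5, 0-8=-8
a = 2: 2-0=2, 2-2=0, 2-3=-1, 2-5=-3, 2-8=-6
a = 3: 3-0=3, 3-2=1, 3-3=0, 3-5=-2, 3-8=-5
a = 5: 5-0=5, 5-2=3, 5-3=2, 5-5=0, 5-8=-3
a = 8: 8-0=8, 8-2=6, 8-3=5, 8-5=3, 8-8=0
Collecting distinct values (and noting 0 appears from a-a):
A - A = {-8, -6, -5, -3, -2, -1, 0, 1, 2, 3, 5, 6, 8}
|A - A| = 13

A - A = {-8, -6, -5, -3, -2, -1, 0, 1, 2, 3, 5, 6, 8}


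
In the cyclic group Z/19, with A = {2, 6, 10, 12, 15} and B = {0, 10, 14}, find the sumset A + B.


Work in Z/19Z: reduce every sum a + b modulo 19.
Enumerate all 15 pairs:
a = 2: 2+0=2, 2+10=12, 2+14=16
a = 6: 6+0=6, 6+10=16, 6+14=1
a = 10: 10+0=10, 10+10=1, 10+14=5
a = 12: 12+0=12, 12+10=3, 12+14=7
a = 15: 15+0=15, 15+10=6, 15+14=10
Distinct residues collected: {1, 2, 3, 5, 6, 7, 10, 12, 15, 16}
|A + B| = 10 (out of 19 total residues).

A + B = {1, 2, 3, 5, 6, 7, 10, 12, 15, 16}


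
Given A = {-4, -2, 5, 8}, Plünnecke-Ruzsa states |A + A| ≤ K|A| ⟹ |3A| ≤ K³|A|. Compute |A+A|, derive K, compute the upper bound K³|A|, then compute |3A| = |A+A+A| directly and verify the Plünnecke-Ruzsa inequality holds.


|A| = 4.
Step 1: Compute A + A by enumerating all 16 pairs.
A + A = {-8, -6, -4, 1, 3, 4, 6, 10, 13, 16}, so |A + A| = 10.
Step 2: Doubling constant K = |A + A|/|A| = 10/4 = 10/4 ≈ 2.5000.
Step 3: Plünnecke-Ruzsa gives |3A| ≤ K³·|A| = (2.5000)³ · 4 ≈ 62.5000.
Step 4: Compute 3A = A + A + A directly by enumerating all triples (a,b,c) ∈ A³; |3A| = 20.
Step 5: Check 20 ≤ 62.5000? Yes ✓.

K = 10/4, Plünnecke-Ruzsa bound K³|A| ≈ 62.5000, |3A| = 20, inequality holds.


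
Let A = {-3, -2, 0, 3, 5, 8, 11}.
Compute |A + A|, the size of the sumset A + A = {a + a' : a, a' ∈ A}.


A + A = {a + a' : a, a' ∈ A}; |A| = 7.
General bounds: 2|A| - 1 ≤ |A + A| ≤ |A|(|A|+1)/2, i.e. 13 ≤ |A + A| ≤ 28.
Lower bound 2|A|-1 is attained iff A is an arithmetic progression.
Enumerate sums a + a' for a ≤ a' (symmetric, so this suffices):
a = -3: -3+-3=-6, -3+-2=-5, -3+0=-3, -3+3=0, -3+5=2, -3+8=5, -3+11=8
a = -2: -2+-2=-4, -2+0=-2, -2+3=1, -2+5=3, -2+8=6, -2+11=9
a = 0: 0+0=0, 0+3=3, 0+5=5, 0+8=8, 0+11=11
a = 3: 3+3=6, 3+5=8, 3+8=11, 3+11=14
a = 5: 5+5=10, 5+8=13, 5+11=16
a = 8: 8+8=16, 8+11=19
a = 11: 11+11=22
Distinct sums: {-6, -5, -4, -3, -2, 0, 1, 2, 3, 5, 6, 8, 9, 10, 11, 13, 14, 16, 19, 22}
|A + A| = 20

|A + A| = 20


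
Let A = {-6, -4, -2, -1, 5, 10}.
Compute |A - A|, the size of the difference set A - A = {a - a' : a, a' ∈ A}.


A - A = {a - a' : a, a' ∈ A}; |A| = 6.
Bounds: 2|A|-1 ≤ |A - A| ≤ |A|² - |A| + 1, i.e. 11 ≤ |A - A| ≤ 31.
Note: 0 ∈ A - A always (from a - a). The set is symmetric: if d ∈ A - A then -d ∈ A - A.
Enumerate nonzero differences d = a - a' with a > a' (then include -d):
Positive differences: {1, 2, 3, 4, 5, 6, 7, 9, 11, 12, 14, 16}
Full difference set: {0} ∪ (positive diffs) ∪ (negative diffs).
|A - A| = 1 + 2·12 = 25 (matches direct enumeration: 25).

|A - A| = 25


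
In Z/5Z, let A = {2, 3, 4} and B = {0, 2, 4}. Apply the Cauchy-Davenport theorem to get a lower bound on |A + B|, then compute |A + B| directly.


Cauchy-Davenport: |A + B| ≥ min(p, |A| + |B| - 1) for A, B nonempty in Z/pZ.
|A| = 3, |B| = 3, p = 5.
CD lower bound = min(5, 3 + 3 - 1) = min(5, 5) = 5.
Compute A + B mod 5 directly:
a = 2: 2+0=2, 2+2=4, 2+4=1
a = 3: 3+0=3, 3+2=0, 3+4=2
a = 4: 4+0=4, 4+2=1, 4+4=3
A + B = {0, 1, 2, 3, 4}, so |A + B| = 5.
Verify: 5 ≥ 5? Yes ✓.

CD lower bound = 5, actual |A + B| = 5.


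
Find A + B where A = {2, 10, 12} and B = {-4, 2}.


A + B = {a + b : a ∈ A, b ∈ B}.
Enumerate all |A|·|B| = 3·2 = 6 pairs (a, b) and collect distinct sums.
a = 2: 2+-4=-2, 2+2=4
a = 10: 10+-4=6, 10+2=12
a = 12: 12+-4=8, 12+2=14
Collecting distinct sums: A + B = {-2, 4, 6, 8, 12, 14}
|A + B| = 6

A + B = {-2, 4, 6, 8, 12, 14}


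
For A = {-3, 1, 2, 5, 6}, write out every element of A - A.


A - A = {a - a' : a, a' ∈ A}.
Compute a - a' for each ordered pair (a, a'):
a = -3: -3--3=0, -3-1=-4, -3-2=-5, -3-5=-8, -3-6=-9
a = 1: 1--3=4, 1-1=0, 1-2=-1, 1-5=-4, 1-6=-5
a = 2: 2--3=5, 2-1=1, 2-2=0, 2-5=-3, 2-6=-4
a = 5: 5--3=8, 5-1=4, 5-2=3, 5-5=0, 5-6=-1
a = 6: 6--3=9, 6-1=5, 6-2=4, 6-5=1, 6-6=0
Collecting distinct values (and noting 0 appears from a-a):
A - A = {-9, -8, -5, -4, -3, -1, 0, 1, 3, 4, 5, 8, 9}
|A - A| = 13

A - A = {-9, -8, -5, -4, -3, -1, 0, 1, 3, 4, 5, 8, 9}


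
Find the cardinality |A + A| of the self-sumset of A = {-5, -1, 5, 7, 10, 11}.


A + A = {a + a' : a, a' ∈ A}; |A| = 6.
General bounds: 2|A| - 1 ≤ |A + A| ≤ |A|(|A|+1)/2, i.e. 11 ≤ |A + A| ≤ 21.
Lower bound 2|A|-1 is attained iff A is an arithmetic progression.
Enumerate sums a + a' for a ≤ a' (symmetric, so this suffices):
a = -5: -5+-5=-10, -5+-1=-6, -5+5=0, -5+7=2, -5+10=5, -5+11=6
a = -1: -1+-1=-2, -1+5=4, -1+7=6, -1+10=9, -1+11=10
a = 5: 5+5=10, 5+7=12, 5+10=15, 5+11=16
a = 7: 7+7=14, 7+10=17, 7+11=18
a = 10: 10+10=20, 10+11=21
a = 11: 11+11=22
Distinct sums: {-10, -6, -2, 0, 2, 4, 5, 6, 9, 10, 12, 14, 15, 16, 17, 18, 20, 21, 22}
|A + A| = 19

|A + A| = 19


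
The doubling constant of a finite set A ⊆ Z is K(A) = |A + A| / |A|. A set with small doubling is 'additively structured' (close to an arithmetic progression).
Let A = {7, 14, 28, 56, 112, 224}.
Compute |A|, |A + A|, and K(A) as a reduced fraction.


|A| = 6.
Compute A + A by enumerating all 36 pairs.
A + A = {14, 21, 28, 35, 42, 56, 63, 70, 84, 112, 119, 126, 140, 168, 224, 231, 238, 252, 280, 336, 448}, so |A + A| = 21.
K = |A + A| / |A| = 21/6 = 7/2 ≈ 3.5000.
Reference: AP of size 6 gives K = 11/6 ≈ 1.8333; a fully generic set of size 6 gives K ≈ 3.5000.

|A| = 6, |A + A| = 21, K = 21/6 = 7/2.


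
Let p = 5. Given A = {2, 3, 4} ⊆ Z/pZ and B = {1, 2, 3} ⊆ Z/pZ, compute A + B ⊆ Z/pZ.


Work in Z/5Z: reduce every sum a + b modulo 5.
Enumerate all 9 pairs:
a = 2: 2+1=3, 2+2=4, 2+3=0
a = 3: 3+1=4, 3+2=0, 3+3=1
a = 4: 4+1=0, 4+2=1, 4+3=2
Distinct residues collected: {0, 1, 2, 3, 4}
|A + B| = 5 (out of 5 total residues).

A + B = {0, 1, 2, 3, 4}


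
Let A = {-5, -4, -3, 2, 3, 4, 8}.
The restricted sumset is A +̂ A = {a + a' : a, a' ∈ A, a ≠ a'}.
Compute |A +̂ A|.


Restricted sumset: A +̂ A = {a + a' : a ∈ A, a' ∈ A, a ≠ a'}.
Equivalently, take A + A and drop any sum 2a that is achievable ONLY as a + a for a ∈ A (i.e. sums representable only with equal summands).
Enumerate pairs (a, a') with a < a' (symmetric, so each unordered pair gives one sum; this covers all a ≠ a'):
  -5 + -4 = -9
  -5 + -3 = -8
  -5 + 2 = -3
  -5 + 3 = -2
  -5 + 4 = -1
  -5 + 8 = 3
  -4 + -3 = -7
  -4 + 2 = -2
  -4 + 3 = -1
  -4 + 4 = 0
  -4 + 8 = 4
  -3 + 2 = -1
  -3 + 3 = 0
  -3 + 4 = 1
  -3 + 8 = 5
  2 + 3 = 5
  2 + 4 = 6
  2 + 8 = 10
  3 + 4 = 7
  3 + 8 = 11
  4 + 8 = 12
Collected distinct sums: {-9, -8, -7, -3, -2, -1, 0, 1, 3, 4, 5, 6, 7, 10, 11, 12}
|A +̂ A| = 16
(Reference bound: |A +̂ A| ≥ 2|A| - 3 for |A| ≥ 2, with |A| = 7 giving ≥ 11.)

|A +̂ A| = 16


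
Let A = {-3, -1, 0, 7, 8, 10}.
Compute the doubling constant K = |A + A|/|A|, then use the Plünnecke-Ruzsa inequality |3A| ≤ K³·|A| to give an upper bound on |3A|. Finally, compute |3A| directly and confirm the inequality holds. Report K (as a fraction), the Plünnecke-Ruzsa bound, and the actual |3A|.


|A| = 6.
Step 1: Compute A + A by enumerating all 36 pairs.
A + A = {-6, -4, -3, -2, -1, 0, 4, 5, 6, 7, 8, 9, 10, 14, 15, 16, 17, 18, 20}, so |A + A| = 19.
Step 2: Doubling constant K = |A + A|/|A| = 19/6 = 19/6 ≈ 3.1667.
Step 3: Plünnecke-Ruzsa gives |3A| ≤ K³·|A| = (3.1667)³ · 6 ≈ 190.5278.
Step 4: Compute 3A = A + A + A directly by enumerating all triples (a,b,c) ∈ A³; |3A| = 38.
Step 5: Check 38 ≤ 190.5278? Yes ✓.

K = 19/6, Plünnecke-Ruzsa bound K³|A| ≈ 190.5278, |3A| = 38, inequality holds.


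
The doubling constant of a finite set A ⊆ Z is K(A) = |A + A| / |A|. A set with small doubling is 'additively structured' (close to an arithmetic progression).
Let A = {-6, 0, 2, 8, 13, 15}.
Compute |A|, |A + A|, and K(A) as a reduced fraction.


|A| = 6.
Compute A + A by enumerating all 36 pairs.
A + A = {-12, -6, -4, 0, 2, 4, 7, 8, 9, 10, 13, 15, 16, 17, 21, 23, 26, 28, 30}, so |A + A| = 19.
K = |A + A| / |A| = 19/6 (already in lowest terms) ≈ 3.1667.
Reference: AP of size 6 gives K = 11/6 ≈ 1.8333; a fully generic set of size 6 gives K ≈ 3.5000.

|A| = 6, |A + A| = 19, K = 19/6.


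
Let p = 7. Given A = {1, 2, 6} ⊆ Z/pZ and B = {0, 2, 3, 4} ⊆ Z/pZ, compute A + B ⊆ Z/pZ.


Work in Z/7Z: reduce every sum a + b modulo 7.
Enumerate all 12 pairs:
a = 1: 1+0=1, 1+2=3, 1+3=4, 1+4=5
a = 2: 2+0=2, 2+2=4, 2+3=5, 2+4=6
a = 6: 6+0=6, 6+2=1, 6+3=2, 6+4=3
Distinct residues collected: {1, 2, 3, 4, 5, 6}
|A + B| = 6 (out of 7 total residues).

A + B = {1, 2, 3, 4, 5, 6}


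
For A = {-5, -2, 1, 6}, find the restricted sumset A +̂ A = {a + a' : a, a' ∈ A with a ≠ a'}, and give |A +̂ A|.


Restricted sumset: A +̂ A = {a + a' : a ∈ A, a' ∈ A, a ≠ a'}.
Equivalently, take A + A and drop any sum 2a that is achievable ONLY as a + a for a ∈ A (i.e. sums representable only with equal summands).
Enumerate pairs (a, a') with a < a' (symmetric, so each unordered pair gives one sum; this covers all a ≠ a'):
  -5 + -2 = -7
  -5 + 1 = -4
  -5 + 6 = 1
  -2 + 1 = -1
  -2 + 6 = 4
  1 + 6 = 7
Collected distinct sums: {-7, -4, -1, 1, 4, 7}
|A +̂ A| = 6
(Reference bound: |A +̂ A| ≥ 2|A| - 3 for |A| ≥ 2, with |A| = 4 giving ≥ 5.)

|A +̂ A| = 6


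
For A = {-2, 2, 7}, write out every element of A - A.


A - A = {a - a' : a, a' ∈ A}.
Compute a - a' for each ordered pair (a, a'):
a = -2: -2--2=0, -2-2=-4, -2-7=-9
a = 2: 2--2=4, 2-2=0, 2-7=-5
a = 7: 7--2=9, 7-2=5, 7-7=0
Collecting distinct values (and noting 0 appears from a-a):
A - A = {-9, -5, -4, 0, 4, 5, 9}
|A - A| = 7

A - A = {-9, -5, -4, 0, 4, 5, 9}


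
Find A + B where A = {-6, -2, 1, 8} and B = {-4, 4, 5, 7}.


A + B = {a + b : a ∈ A, b ∈ B}.
Enumerate all |A|·|B| = 4·4 = 16 pairs (a, b) and collect distinct sums.
a = -6: -6+-4=-10, -6+4=-2, -6+5=-1, -6+7=1
a = -2: -2+-4=-6, -2+4=2, -2+5=3, -2+7=5
a = 1: 1+-4=-3, 1+4=5, 1+5=6, 1+7=8
a = 8: 8+-4=4, 8+4=12, 8+5=13, 8+7=15
Collecting distinct sums: A + B = {-10, -6, -3, -2, -1, 1, 2, 3, 4, 5, 6, 8, 12, 13, 15}
|A + B| = 15

A + B = {-10, -6, -3, -2, -1, 1, 2, 3, 4, 5, 6, 8, 12, 13, 15}


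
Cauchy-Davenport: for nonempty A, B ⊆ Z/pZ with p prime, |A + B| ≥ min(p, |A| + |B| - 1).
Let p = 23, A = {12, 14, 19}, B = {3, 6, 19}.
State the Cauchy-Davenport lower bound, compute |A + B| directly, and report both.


Cauchy-Davenport: |A + B| ≥ min(p, |A| + |B| - 1) for A, B nonempty in Z/pZ.
|A| = 3, |B| = 3, p = 23.
CD lower bound = min(23, 3 + 3 - 1) = min(23, 5) = 5.
Compute A + B mod 23 directly:
a = 12: 12+3=15, 12+6=18, 12+19=8
a = 14: 14+3=17, 14+6=20, 14+19=10
a = 19: 19+3=22, 19+6=2, 19+19=15
A + B = {2, 8, 10, 15, 17, 18, 20, 22}, so |A + B| = 8.
Verify: 8 ≥ 5? Yes ✓.

CD lower bound = 5, actual |A + B| = 8.


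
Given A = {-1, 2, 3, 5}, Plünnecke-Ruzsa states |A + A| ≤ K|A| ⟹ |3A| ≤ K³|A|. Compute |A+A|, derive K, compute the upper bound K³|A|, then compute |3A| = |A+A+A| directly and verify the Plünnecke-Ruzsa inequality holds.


|A| = 4.
Step 1: Compute A + A by enumerating all 16 pairs.
A + A = {-2, 1, 2, 4, 5, 6, 7, 8, 10}, so |A + A| = 9.
Step 2: Doubling constant K = |A + A|/|A| = 9/4 = 9/4 ≈ 2.2500.
Step 3: Plünnecke-Ruzsa gives |3A| ≤ K³·|A| = (2.2500)³ · 4 ≈ 45.5625.
Step 4: Compute 3A = A + A + A directly by enumerating all triples (a,b,c) ∈ A³; |3A| = 15.
Step 5: Check 15 ≤ 45.5625? Yes ✓.

K = 9/4, Plünnecke-Ruzsa bound K³|A| ≈ 45.5625, |3A| = 15, inequality holds.


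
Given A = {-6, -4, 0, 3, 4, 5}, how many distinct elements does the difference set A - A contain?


A - A = {a - a' : a, a' ∈ A}; |A| = 6.
Bounds: 2|A|-1 ≤ |A - A| ≤ |A|² - |A| + 1, i.e. 11 ≤ |A - A| ≤ 31.
Note: 0 ∈ A - A always (from a - a). The set is symmetric: if d ∈ A - A then -d ∈ A - A.
Enumerate nonzero differences d = a - a' with a > a' (then include -d):
Positive differences: {1, 2, 3, 4, 5, 6, 7, 8, 9, 10, 11}
Full difference set: {0} ∪ (positive diffs) ∪ (negative diffs).
|A - A| = 1 + 2·11 = 23 (matches direct enumeration: 23).

|A - A| = 23


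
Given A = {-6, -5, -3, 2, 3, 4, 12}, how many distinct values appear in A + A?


A + A = {a + a' : a, a' ∈ A}; |A| = 7.
General bounds: 2|A| - 1 ≤ |A + A| ≤ |A|(|A|+1)/2, i.e. 13 ≤ |A + A| ≤ 28.
Lower bound 2|A|-1 is attained iff A is an arithmetic progression.
Enumerate sums a + a' for a ≤ a' (symmetric, so this suffices):
a = -6: -6+-6=-12, -6+-5=-11, -6+-3=-9, -6+2=-4, -6+3=-3, -6+4=-2, -6+12=6
a = -5: -5+-5=-10, -5+-3=-8, -5+2=-3, -5+3=-2, -5+4=-1, -5+12=7
a = -3: -3+-3=-6, -3+2=-1, -3+3=0, -3+4=1, -3+12=9
a = 2: 2+2=4, 2+3=5, 2+4=6, 2+12=14
a = 3: 3+3=6, 3+4=7, 3+12=15
a = 4: 4+4=8, 4+12=16
a = 12: 12+12=24
Distinct sums: {-12, -11, -10, -9, -8, -6, -4, -3, -2, -1, 0, 1, 4, 5, 6, 7, 8, 9, 14, 15, 16, 24}
|A + A| = 22

|A + A| = 22


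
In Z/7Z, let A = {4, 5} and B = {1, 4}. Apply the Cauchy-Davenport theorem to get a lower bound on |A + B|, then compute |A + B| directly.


Cauchy-Davenport: |A + B| ≥ min(p, |A| + |B| - 1) for A, B nonempty in Z/pZ.
|A| = 2, |B| = 2, p = 7.
CD lower bound = min(7, 2 + 2 - 1) = min(7, 3) = 3.
Compute A + B mod 7 directly:
a = 4: 4+1=5, 4+4=1
a = 5: 5+1=6, 5+4=2
A + B = {1, 2, 5, 6}, so |A + B| = 4.
Verify: 4 ≥ 3? Yes ✓.

CD lower bound = 3, actual |A + B| = 4.


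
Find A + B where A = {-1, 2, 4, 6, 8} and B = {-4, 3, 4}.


A + B = {a + b : a ∈ A, b ∈ B}.
Enumerate all |A|·|B| = 5·3 = 15 pairs (a, b) and collect distinct sums.
a = -1: -1+-4=-5, -1+3=2, -1+4=3
a = 2: 2+-4=-2, 2+3=5, 2+4=6
a = 4: 4+-4=0, 4+3=7, 4+4=8
a = 6: 6+-4=2, 6+3=9, 6+4=10
a = 8: 8+-4=4, 8+3=11, 8+4=12
Collecting distinct sums: A + B = {-5, -2, 0, 2, 3, 4, 5, 6, 7, 8, 9, 10, 11, 12}
|A + B| = 14

A + B = {-5, -2, 0, 2, 3, 4, 5, 6, 7, 8, 9, 10, 11, 12}


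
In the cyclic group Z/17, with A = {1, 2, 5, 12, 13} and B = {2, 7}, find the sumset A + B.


Work in Z/17Z: reduce every sum a + b modulo 17.
Enumerate all 10 pairs:
a = 1: 1+2=3, 1+7=8
a = 2: 2+2=4, 2+7=9
a = 5: 5+2=7, 5+7=12
a = 12: 12+2=14, 12+7=2
a = 13: 13+2=15, 13+7=3
Distinct residues collected: {2, 3, 4, 7, 8, 9, 12, 14, 15}
|A + B| = 9 (out of 17 total residues).

A + B = {2, 3, 4, 7, 8, 9, 12, 14, 15}


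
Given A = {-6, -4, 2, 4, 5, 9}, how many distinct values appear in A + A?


A + A = {a + a' : a, a' ∈ A}; |A| = 6.
General bounds: 2|A| - 1 ≤ |A + A| ≤ |A|(|A|+1)/2, i.e. 11 ≤ |A + A| ≤ 21.
Lower bound 2|A|-1 is attained iff A is an arithmetic progression.
Enumerate sums a + a' for a ≤ a' (symmetric, so this suffices):
a = -6: -6+-6=-12, -6+-4=-10, -6+2=-4, -6+4=-2, -6+5=-1, -6+9=3
a = -4: -4+-4=-8, -4+2=-2, -4+4=0, -4+5=1, -4+9=5
a = 2: 2+2=4, 2+4=6, 2+5=7, 2+9=11
a = 4: 4+4=8, 4+5=9, 4+9=13
a = 5: 5+5=10, 5+9=14
a = 9: 9+9=18
Distinct sums: {-12, -10, -8, -4, -2, -1, 0, 1, 3, 4, 5, 6, 7, 8, 9, 10, 11, 13, 14, 18}
|A + A| = 20

|A + A| = 20


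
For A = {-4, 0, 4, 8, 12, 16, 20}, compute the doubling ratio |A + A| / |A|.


|A| = 7.
Compute A + A by enumerating all 49 pairs.
A + A = {-8, -4, 0, 4, 8, 12, 16, 20, 24, 28, 32, 36, 40}, so |A + A| = 13.
K = |A + A| / |A| = 13/7 (already in lowest terms) ≈ 1.8571.
Reference: AP of size 7 gives K = 13/7 ≈ 1.8571; a fully generic set of size 7 gives K ≈ 4.0000.

|A| = 7, |A + A| = 13, K = 13/7.


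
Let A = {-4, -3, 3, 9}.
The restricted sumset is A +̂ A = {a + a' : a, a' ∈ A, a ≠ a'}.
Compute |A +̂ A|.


Restricted sumset: A +̂ A = {a + a' : a ∈ A, a' ∈ A, a ≠ a'}.
Equivalently, take A + A and drop any sum 2a that is achievable ONLY as a + a for a ∈ A (i.e. sums representable only with equal summands).
Enumerate pairs (a, a') with a < a' (symmetric, so each unordered pair gives one sum; this covers all a ≠ a'):
  -4 + -3 = -7
  -4 + 3 = -1
  -4 + 9 = 5
  -3 + 3 = 0
  -3 + 9 = 6
  3 + 9 = 12
Collected distinct sums: {-7, -1, 0, 5, 6, 12}
|A +̂ A| = 6
(Reference bound: |A +̂ A| ≥ 2|A| - 3 for |A| ≥ 2, with |A| = 4 giving ≥ 5.)

|A +̂ A| = 6


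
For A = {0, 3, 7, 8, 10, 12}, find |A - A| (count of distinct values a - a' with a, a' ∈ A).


A - A = {a - a' : a, a' ∈ A}; |A| = 6.
Bounds: 2|A|-1 ≤ |A - A| ≤ |A|² - |A| + 1, i.e. 11 ≤ |A - A| ≤ 31.
Note: 0 ∈ A - A always (from a - a). The set is symmetric: if d ∈ A - A then -d ∈ A - A.
Enumerate nonzero differences d = a - a' with a > a' (then include -d):
Positive differences: {1, 2, 3, 4, 5, 7, 8, 9, 10, 12}
Full difference set: {0} ∪ (positive diffs) ∪ (negative diffs).
|A - A| = 1 + 2·10 = 21 (matches direct enumeration: 21).

|A - A| = 21


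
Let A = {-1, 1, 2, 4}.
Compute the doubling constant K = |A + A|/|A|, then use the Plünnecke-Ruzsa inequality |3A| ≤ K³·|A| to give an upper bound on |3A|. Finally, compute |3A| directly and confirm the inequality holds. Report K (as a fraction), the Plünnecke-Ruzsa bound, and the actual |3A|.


|A| = 4.
Step 1: Compute A + A by enumerating all 16 pairs.
A + A = {-2, 0, 1, 2, 3, 4, 5, 6, 8}, so |A + A| = 9.
Step 2: Doubling constant K = |A + A|/|A| = 9/4 = 9/4 ≈ 2.2500.
Step 3: Plünnecke-Ruzsa gives |3A| ≤ K³·|A| = (2.2500)³ · 4 ≈ 45.5625.
Step 4: Compute 3A = A + A + A directly by enumerating all triples (a,b,c) ∈ A³; |3A| = 14.
Step 5: Check 14 ≤ 45.5625? Yes ✓.

K = 9/4, Plünnecke-Ruzsa bound K³|A| ≈ 45.5625, |3A| = 14, inequality holds.


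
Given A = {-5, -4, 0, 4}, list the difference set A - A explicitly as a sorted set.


A - A = {a - a' : a, a' ∈ A}.
Compute a - a' for each ordered pair (a, a'):
a = -5: -5--5=0, -5--4=-1, -5-0=-5, -5-4=-9
a = -4: -4--5=1, -4--4=0, -4-0=-4, -4-4=-8
a = 0: 0--5=5, 0--4=4, 0-0=0, 0-4=-4
a = 4: 4--5=9, 4--4=8, 4-0=4, 4-4=0
Collecting distinct values (and noting 0 appears from a-a):
A - A = {-9, -8, -5, -4, -1, 0, 1, 4, 5, 8, 9}
|A - A| = 11

A - A = {-9, -8, -5, -4, -1, 0, 1, 4, 5, 8, 9}
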